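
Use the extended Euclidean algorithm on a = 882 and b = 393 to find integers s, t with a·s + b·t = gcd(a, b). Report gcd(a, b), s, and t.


Euclidean algorithm on (882, 393) — divide until remainder is 0:
  882 = 2 · 393 + 96
  393 = 4 · 96 + 9
  96 = 10 · 9 + 6
  9 = 1 · 6 + 3
  6 = 2 · 3 + 0
gcd(882, 393) = 3.
Track Bezout coefficients alongside the remainders: start with r₀ = 882 = a·1 + b·0 (s = 1, t = 0) and r₁ = 393 = a·0 + b·1 (s = 0, t = 1); each new remainder r_{k+1} = r_{k-1} − q_k·r_k inherits s_{k+1} = s_{k-1} − q_k·s_k, t_{k+1} = t_{k-1} − q_k·t_k, so r_k = a·s_k + b·t_k at every step:
  q = 2: r = 96, s = 1 − 2·0 = 1, t = 0 − 2·1 = -2  (check: 882·1 + 393·(-2) = 96)
  q = 4: r = 9, s = 0 − 4·1 = -4, t = 1 − 4·(-2) = 9  (check: 882·(-4) + 393·9 = 9)
  q = 10: r = 6, s = 1 − 10·(-4) = 41, t = -2 − 10·9 = -92  (check: 882·41 + 393·(-92) = 6)
  q = 1: r = 3, s = -4 − 1·41 = -45, t = 9 − 1·(-92) = 101  (check: 882·(-45) + 393·101 = 3)
The row with r = 3 (the gcd) gives the Bezout coefficients s = -45, t = 101.
Result: 882 · (-45) + 393 · (101) = 3.

gcd(882, 393) = 3; s = -45, t = 101 (check: 882·(-45) + 393·101 = 3).


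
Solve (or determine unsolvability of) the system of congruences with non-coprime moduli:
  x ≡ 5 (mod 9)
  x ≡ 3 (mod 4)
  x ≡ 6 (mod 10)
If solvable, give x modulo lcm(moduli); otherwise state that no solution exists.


Moduli 9, 4, 10 are not pairwise coprime, so CRT works modulo lcm(m_i) when all pairwise compatibility conditions hold.
Pairwise compatibility: gcd(m_i, m_j) must divide a_i - a_j for every pair.
Merge one congruence at a time:
  Start: x ≡ 5 (mod 9).
  Combine with x ≡ 3 (mod 4): gcd(9, 4) = 1; 3 - 5 = -2, which IS divisible by 1, so compatible.
    Write x = 5 + 9·t and substitute into x ≡ 3 (mod 4): 9·t ≡ 3 − 5 = -2 (mod 4).
    Reduce coefficients mod 4: 1·t ≡ 2 (mod 4).
    So t ≡ 2 (mod 4).
    Then x = 5 + 9·2 = 23, valid modulo lcm(9, 4) = 36: x ≡ 23 (mod 36).
  Combine with x ≡ 6 (mod 10): gcd(36, 10) = 2, and 6 - 23 = -17 is NOT divisible by 2.
    ⇒ system is inconsistent (no integer solution).

No solution (the system is inconsistent).


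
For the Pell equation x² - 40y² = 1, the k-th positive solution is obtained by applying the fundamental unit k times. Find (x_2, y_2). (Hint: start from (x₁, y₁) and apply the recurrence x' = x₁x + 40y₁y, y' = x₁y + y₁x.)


Step 1: Find the fundamental solution (x₁, y₁) of x² - 40y² = 1.
  Expand √40 as a continued fraction. a₀ = ⌊√40⌋ = 6; iterate m_{k+1} = d_k·a_k − m_k, d_{k+1} = (40 − m_{k+1}²)/d_k, a_{k+1} = ⌊(a₀ + m_{k+1})/d_{k+1}⌋ (starting m₀ = 0, d₀ = 1), with convergents p_k = a_k·p_{k-1} + p_{k-2}, q_k = a_k·q_{k-1} + q_{k-2} (p₋₁ = 1, q₋₁ = 0):
  k = 0: a₀ = 6; p₀/q₀ = 6/1; p₀² − 40·q₀² = 36 − 40 = -4.
  k = 1: m = 6, d = 4, a = ⌊(6 + 6)/4⌋ = 3; p/q = (3·6 + 1)/(3·1 + 0) = 19/3; p² − 40·q² = 361 − 360 = 1.
  The first convergent with p² − 40·q² = 1 gives the fundamental solution (x₁, y₁) = (19, 3).
Step 2: Apply the recurrence (x_{n+1}, y_{n+1}) = (x₁x_n + 40y₁y_n, x₁y_n + y₁x_n) repeatedly.
  From (x_1, y_1) = (19, 3): x_2 = 19·19 + 40·3·3 = 721; y_2 = 19·3 + 3·19 = 114.
Step 3: Verify x_2² - 40·y_2² = 519841 - 519840 = 1 (should be 1). ✓

(x_1, y_1) = (19, 3); (x_2, y_2) = (721, 114).


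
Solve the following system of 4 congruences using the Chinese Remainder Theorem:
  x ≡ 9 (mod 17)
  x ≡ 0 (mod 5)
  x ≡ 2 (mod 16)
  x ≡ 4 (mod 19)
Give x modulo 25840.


Product of moduli M = 17 · 5 · 16 · 19 = 25840.
Merge one congruence at a time:
  Start: x ≡ 9 (mod 17).
  Combine with x ≡ 0 (mod 5); new modulus lcm = 85.
    Write x = 9 + 17·t and substitute into x ≡ 0 (mod 5): 17·t ≡ 0 − 9 = -9 (mod 5).
    Reduce coefficients mod 5: 2·t ≡ 1 (mod 5).
    The inverse of 2 mod 5 is 3 (since 2·3 = 6 = 1·5 + 1), so t ≡ 3·1 = 3 ≡ 3 (mod 5).
    Then x = 9 + 17·3 = 60, valid modulo lcm(17, 5) = 85: x ≡ 60 (mod 85).
  Combine with x ≡ 2 (mod 16); new modulus lcm = 1360.
    Write x = 60 + 85·t and substitute into x ≡ 2 (mod 16): 85·t ≡ 2 − 60 = -58 (mod 16).
    Reduce coefficients mod 16: 5·t ≡ 6 (mod 16).
    The inverse of 5 mod 16 is 13 (since 5·13 = 65 = 4·16 + 1), so t ≡ 13·6 = 78 ≡ 14 (mod 16).
    Then x = 60 + 85·14 = 1250, valid modulo lcm(85, 16) = 1360: x ≡ 1250 (mod 1360).
  Combine with x ≡ 4 (mod 19); new modulus lcm = 25840.
    Write x = 1250 + 1360·t and substitute into x ≡ 4 (mod 19): 1360·t ≡ 4 − 1250 = -1246 (mod 19).
    Reduce coefficients mod 19: 11·t ≡ 8 (mod 19).
    The inverse of 11 mod 19 is 7 (since 11·7 = 77 = 4·19 + 1), so t ≡ 7·8 = 56 ≡ 18 (mod 19).
    Then x = 1250 + 1360·18 = 25730, valid modulo lcm(1360, 19) = 25840: x ≡ 25730 (mod 25840).
Verify against each original: 25730 mod 17 = 9, 25730 mod 5 = 0, 25730 mod 16 = 2, 25730 mod 19 = 4.

x ≡ 25730 (mod 25840).


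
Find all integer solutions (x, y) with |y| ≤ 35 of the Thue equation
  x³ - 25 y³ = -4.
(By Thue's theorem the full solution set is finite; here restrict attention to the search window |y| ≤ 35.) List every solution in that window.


The equation is x³ - 25y³ = -4. For fixed y, x³ = 25·y³ − 4, so a solution requires the RHS to be a perfect cube.
Strategy: iterate y from -35 to 35, compute RHS = 25·y³ − 4, and check whether it is a (positive or negative) perfect cube.
Check small values of y:
  y = 0: RHS = -4 is not a perfect cube.
  y = 1: RHS = 21 is not a perfect cube.
  y = -1: RHS = -29 is not a perfect cube.
  y = 2: RHS = 196 is not a perfect cube.
  y = -2: RHS = -204 is not a perfect cube.
  y = 3: RHS = 671 is not a perfect cube.
  y = -3: RHS = -679 is not a perfect cube.
Continuing the search up to |y| = 35 finds no solutions either.
No (x, y) in the scanned range satisfies the equation.

No integer solutions with |y| ≤ 35.


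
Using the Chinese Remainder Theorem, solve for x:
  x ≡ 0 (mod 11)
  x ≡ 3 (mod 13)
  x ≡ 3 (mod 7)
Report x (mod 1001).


Moduli 11, 13, 7 are pairwise coprime; by CRT there is a unique solution modulo M = 11 · 13 · 7 = 1001.
Solve pairwise, accumulating the modulus:
  Start with x ≡ 0 (mod 11).
  Combine with x ≡ 3 (mod 13): since gcd(11, 13) = 1, we get a unique residue mod 143.
    Write x = 0 + 11·t and substitute into x ≡ 3 (mod 13): 11·t ≡ 3 − 0 = 3 (mod 13).
    The inverse of 11 mod 13 is 6 (since 11·6 = 66 = 5·13 + 1), so t ≡ 6·3 = 18 ≡ 5 (mod 13).
    Then x = 0 + 11·5 = 55, valid modulo lcm(11, 13) = 143: x ≡ 55 (mod 143).
  Combine with x ≡ 3 (mod 7): since gcd(143, 7) = 1, we get a unique residue mod 1001.
    Write x = 55 + 143·t and substitute into x ≡ 3 (mod 7): 143·t ≡ 3 − 55 = -52 (mod 7).
    Reduce coefficients mod 7: 3·t ≡ 4 (mod 7).
    The inverse of 3 mod 7 is 5 (since 3·5 = 15 = 2·7 + 1), so t ≡ 5·4 = 20 ≡ 6 (mod 7).
    Then x = 55 + 143·6 = 913, valid modulo lcm(143, 7) = 1001: x ≡ 913 (mod 1001).
Verify: 913 mod 11 = 0 ✓, 913 mod 13 = 3 ✓, 913 mod 7 = 3 ✓.

x ≡ 913 (mod 1001).


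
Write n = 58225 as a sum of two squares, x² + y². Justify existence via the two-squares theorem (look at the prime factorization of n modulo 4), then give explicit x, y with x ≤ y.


Step 1: Factor n = 58225 = 5^2 · 17 · 137.
Step 2: Check the mod-4 condition on each prime factor: 5 ≡ 1 (mod 4), exponent 2; 17 ≡ 1 (mod 4), exponent 1; 137 ≡ 1 (mod 4), exponent 1.
All primes ≡ 3 (mod 4) appear to even exponent (or don't appear), so by the two-squares theorem n IS expressible as a sum of two squares.
Step 3: Build a representation. Group n = k² · m with k = 5 and m = 17 · 137 = 2329 (a product of primes ≡ 1 (mod 4)); a representation of m scales to one of n via (k·x)² + (k·y)² = k²(x² + y²). Each prime p ≡ 1 (mod 4) is itself a sum of two squares; find a² by testing p − a² for a perfect square:
  17: 17 − 1² = 16 = 4² ⇒ 17 = 1² + 4².
  137: 137 − 1² = 136, 137 − 2² = 133, 137 − 3² = 128, 137 − 4² = 121 = 11² ⇒ 137 = 4² + 11².
  Combine using the Brahmagupta–Fibonacci identity (a² + b²)(c² + d²) = (ac − bd)² + (ad + bc)² = (ac + bd)² + (ad − bc)²:
  17 · 137 = 2329: from (1² + 4²)(4² + 11²), take (1·4 − 4·11, 1·11 + 4·4) = (4 − 44, 11 + 16) = (-40, 27); dropping signs (only squares matter) gives (40, 27); check 40² + 27² = 1600 + 729 = 2329 ✓.
  Scale by k = 5: (5·40, 5·27) = (200, 135).
Step 4: Order so x ≤ y and verify: 135² + 200² = 18225 + 40000 = 58225 = n. ✓

n = 58225 = 135² + 200² (one valid representation with x ≤ y).


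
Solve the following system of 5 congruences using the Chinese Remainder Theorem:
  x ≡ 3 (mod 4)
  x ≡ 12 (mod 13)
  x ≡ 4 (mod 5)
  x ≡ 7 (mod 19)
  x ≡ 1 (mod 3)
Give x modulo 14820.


Product of moduli M = 4 · 13 · 5 · 19 · 3 = 14820.
Merge one congruence at a time:
  Start: x ≡ 3 (mod 4).
  Combine with x ≡ 12 (mod 13); new modulus lcm = 52.
    Write x = 3 + 4·t and substitute into x ≡ 12 (mod 13): 4·t ≡ 12 − 3 = 9 (mod 13).
    The inverse of 4 mod 13 is 10 (since 4·10 = 40 = 3·13 + 1), so t ≡ 10·9 = 90 ≡ 12 (mod 13).
    Then x = 3 + 4·12 = 51, valid modulo lcm(4, 13) = 52: x ≡ 51 (mod 52).
  Combine with x ≡ 4 (mod 5); new modulus lcm = 260.
    Write x = 51 + 52·t and substitute into x ≡ 4 (mod 5): 52·t ≡ 4 − 51 = -47 (mod 5).
    Reduce coefficients mod 5: 2·t ≡ 3 (mod 5).
    The inverse of 2 mod 5 is 3 (since 2·3 = 6 = 1·5 + 1), so t ≡ 3·3 = 9 ≡ 4 (mod 5).
    Then x = 51 + 52·4 = 259, valid modulo lcm(52, 5) = 260: x ≡ 259 (mod 260).
  Combine with x ≡ 7 (mod 19); new modulus lcm = 4940.
    Write x = 259 + 260·t and substitute into x ≡ 7 (mod 19): 260·t ≡ 7 − 259 = -252 (mod 19).
    Reduce coefficients mod 19: 13·t ≡ 14 (mod 19).
    The inverse of 13 mod 19 is 3 (since 13·3 = 39 = 2·19 + 1), so t ≡ 3·14 = 42 ≡ 4 (mod 19).
    Then x = 259 + 260·4 = 1299, valid modulo lcm(260, 19) = 4940: x ≡ 1299 (mod 4940).
  Combine with x ≡ 1 (mod 3); new modulus lcm = 14820.
    Write x = 1299 + 4940·t and substitute into x ≡ 1 (mod 3): 4940·t ≡ 1 − 1299 = -1298 (mod 3).
    Reduce coefficients mod 3: 2·t ≡ 1 (mod 3).
    The inverse of 2 mod 3 is 2 (since 2·2 = 4 = 1·3 + 1), so t ≡ 2·1 = 2 ≡ 2 (mod 3).
    Then x = 1299 + 4940·2 = 11179, valid modulo lcm(4940, 3) = 14820: x ≡ 11179 (mod 14820).
Verify against each original: 11179 mod 4 = 3, 11179 mod 13 = 12, 11179 mod 5 = 4, 11179 mod 19 = 7, 11179 mod 3 = 1.

x ≡ 11179 (mod 14820).


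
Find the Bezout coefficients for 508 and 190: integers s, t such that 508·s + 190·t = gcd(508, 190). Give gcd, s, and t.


Euclidean algorithm on (508, 190) — divide until remainder is 0:
  508 = 2 · 190 + 128
  190 = 1 · 128 + 62
  128 = 2 · 62 + 4
  62 = 15 · 4 + 2
  4 = 2 · 2 + 0
gcd(508, 190) = 2.
Track Bezout coefficients alongside the remainders: start with r₀ = 508 = a·1 + b·0 (s = 1, t = 0) and r₁ = 190 = a·0 + b·1 (s = 0, t = 1); each new remainder r_{k+1} = r_{k-1} − q_k·r_k inherits s_{k+1} = s_{k-1} − q_k·s_k, t_{k+1} = t_{k-1} − q_k·t_k, so r_k = a·s_k + b·t_k at every step:
  q = 2: r = 128, s = 1 − 2·0 = 1, t = 0 − 2·1 = -2  (check: 508·1 + 190·(-2) = 128)
  q = 1: r = 62, s = 0 − 1·1 = -1, t = 1 − 1·(-2) = 3  (check: 508·(-1) + 190·3 = 62)
  q = 2: r = 4, s = 1 − 2·(-1) = 3, t = -2 − 2·3 = -8  (check: 508·3 + 190·(-8) = 4)
  q = 15: r = 2, s = -1 − 15·3 = -46, t = 3 − 15·(-8) = 123  (check: 508·(-46) + 190·123 = 2)
The row with r = 2 (the gcd) gives the Bezout coefficients s = -46, t = 123.
Result: 508 · (-46) + 190 · (123) = 2.

gcd(508, 190) = 2; s = -46, t = 123 (check: 508·(-46) + 190·123 = 2).


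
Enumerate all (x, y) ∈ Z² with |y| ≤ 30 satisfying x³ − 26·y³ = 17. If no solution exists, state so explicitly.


The equation is x³ - 26y³ = 17. For fixed y, x³ = 26·y³ + 17, so a solution requires the RHS to be a perfect cube.
Strategy: iterate y from -30 to 30, compute RHS = 26·y³ + 17, and check whether it is a (positive or negative) perfect cube.
Check small values of y:
  y = 0: RHS = 17 is not a perfect cube.
  y = 1: RHS = 43 is not a perfect cube.
  y = -1: RHS = -9 is not a perfect cube.
  y = 2: RHS = 225 is not a perfect cube.
  y = -2: RHS = -191 is not a perfect cube.
  y = 3: RHS = 719 is not a perfect cube.
  y = -3: RHS = -685 is not a perfect cube.
Continuing the search up to |y| = 30 finds no solutions either.
No (x, y) in the scanned range satisfies the equation.

No integer solutions with |y| ≤ 30.


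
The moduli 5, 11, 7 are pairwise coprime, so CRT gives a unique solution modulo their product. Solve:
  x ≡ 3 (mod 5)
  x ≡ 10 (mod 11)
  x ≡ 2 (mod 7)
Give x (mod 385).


Moduli 5, 11, 7 are pairwise coprime; by CRT there is a unique solution modulo M = 5 · 11 · 7 = 385.
Solve pairwise, accumulating the modulus:
  Start with x ≡ 3 (mod 5).
  Combine with x ≡ 10 (mod 11): since gcd(5, 11) = 1, we get a unique residue mod 55.
    Write x = 3 + 5·t and substitute into x ≡ 10 (mod 11): 5·t ≡ 10 − 3 = 7 (mod 11).
    The inverse of 5 mod 11 is 9 (since 5·9 = 45 = 4·11 + 1), so t ≡ 9·7 = 63 ≡ 8 (mod 11).
    Then x = 3 + 5·8 = 43, valid modulo lcm(5, 11) = 55: x ≡ 43 (mod 55).
  Combine with x ≡ 2 (mod 7): since gcd(55, 7) = 1, we get a unique residue mod 385.
    Write x = 43 + 55·t and substitute into x ≡ 2 (mod 7): 55·t ≡ 2 − 43 = -41 (mod 7).
    Reduce coefficients mod 7: 6·t ≡ 1 (mod 7).
    The inverse of 6 mod 7 is 6 (since 6·6 = 36 = 5·7 + 1), so t ≡ 6·1 = 6 ≡ 6 (mod 7).
    Then x = 43 + 55·6 = 373, valid modulo lcm(55, 7) = 385: x ≡ 373 (mod 385).
Verify: 373 mod 5 = 3 ✓, 373 mod 11 = 10 ✓, 373 mod 7 = 2 ✓.

x ≡ 373 (mod 385).


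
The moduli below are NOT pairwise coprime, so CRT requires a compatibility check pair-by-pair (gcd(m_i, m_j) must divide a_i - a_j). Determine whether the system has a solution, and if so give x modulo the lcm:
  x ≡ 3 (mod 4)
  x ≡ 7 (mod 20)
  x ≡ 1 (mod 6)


Moduli 4, 20, 6 are not pairwise coprime, so CRT works modulo lcm(m_i) when all pairwise compatibility conditions hold.
Pairwise compatibility: gcd(m_i, m_j) must divide a_i - a_j for every pair.
Merge one congruence at a time:
  Start: x ≡ 3 (mod 4).
  Combine with x ≡ 7 (mod 20): gcd(4, 20) = 4; 7 - 3 = 4, which IS divisible by 4, so compatible.
    Write x = 3 + 4·t and substitute into x ≡ 7 (mod 20): 4·t ≡ 7 − 3 = 4 (mod 20).
    Divide the congruence (and modulus) by g = 4: 1·t ≡ 1 (mod 5).
    So t ≡ 1 (mod 5).
    Then x = 3 + 4·1 = 7, valid modulo lcm(4, 20) = 20: x ≡ 7 (mod 20).
  Combine with x ≡ 1 (mod 6): gcd(20, 6) = 2; 1 - 7 = -6, which IS divisible by 2, so compatible.
    Write x = 7 + 20·t and substitute into x ≡ 1 (mod 6): 20·t ≡ 1 − 7 = -6 (mod 6).
    Divide the congruence (and modulus) by g = 2: 10·t ≡ -3 (mod 3).
    Reduce coefficients mod 3: 1·t ≡ 0 (mod 3).
    So t ≡ 0 (mod 3).
    Then x = 7 + 20·0 = 7, valid modulo lcm(20, 6) = 60: x ≡ 7 (mod 60).
Verify: 7 mod 4 = 3, 7 mod 20 = 7, 7 mod 6 = 1.

x ≡ 7 (mod 60).


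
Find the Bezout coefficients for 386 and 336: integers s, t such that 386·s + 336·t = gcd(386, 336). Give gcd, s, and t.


Euclidean algorithm on (386, 336) — divide until remainder is 0:
  386 = 1 · 336 + 50
  336 = 6 · 50 + 36
  50 = 1 · 36 + 14
  36 = 2 · 14 + 8
  14 = 1 · 8 + 6
  8 = 1 · 6 + 2
  6 = 3 · 2 + 0
gcd(386, 336) = 2.
Track Bezout coefficients alongside the remainders: start with r₀ = 386 = a·1 + b·0 (s = 1, t = 0) and r₁ = 336 = a·0 + b·1 (s = 0, t = 1); each new remainder r_{k+1} = r_{k-1} − q_k·r_k inherits s_{k+1} = s_{k-1} − q_k·s_k, t_{k+1} = t_{k-1} − q_k·t_k, so r_k = a·s_k + b·t_k at every step:
  q = 1: r = 50, s = 1 − 1·0 = 1, t = 0 − 1·1 = -1  (check: 386·1 + 336·(-1) = 50)
  q = 6: r = 36, s = 0 − 6·1 = -6, t = 1 − 6·(-1) = 7  (check: 386·(-6) + 336·7 = 36)
  q = 1: r = 14, s = 1 − 1·(-6) = 7, t = -1 − 1·7 = -8  (check: 386·7 + 336·(-8) = 14)
  q = 2: r = 8, s = -6 − 2·7 = -20, t = 7 − 2·(-8) = 23  (check: 386·(-20) + 336·23 = 8)
  q = 1: r = 6, s = 7 − 1·(-20) = 27, t = -8 − 1·23 = -31  (check: 386·27 + 336·(-31) = 6)
  q = 1: r = 2, s = -20 − 1·27 = -47, t = 23 − 1·(-31) = 54  (check: 386·(-47) + 336·54 = 2)
The row with r = 2 (the gcd) gives the Bezout coefficients s = -47, t = 54.
Result: 386 · (-47) + 336 · (54) = 2.

gcd(386, 336) = 2; s = -47, t = 54 (check: 386·(-47) + 336·54 = 2).


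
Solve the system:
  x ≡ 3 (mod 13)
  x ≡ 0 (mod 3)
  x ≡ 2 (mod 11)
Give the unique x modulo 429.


Moduli 13, 3, 11 are pairwise coprime; by CRT there is a unique solution modulo M = 13 · 3 · 11 = 429.
Solve pairwise, accumulating the modulus:
  Start with x ≡ 3 (mod 13).
  Combine with x ≡ 0 (mod 3): since gcd(13, 3) = 1, we get a unique residue mod 39.
    Write x = 3 + 13·t and substitute into x ≡ 0 (mod 3): 13·t ≡ 0 − 3 = -3 (mod 3).
    Reduce coefficients mod 3: 1·t ≡ 0 (mod 3).
    So t ≡ 0 (mod 3).
    Then x = 3 + 13·0 = 3, valid modulo lcm(13, 3) = 39: x ≡ 3 (mod 39).
  Combine with x ≡ 2 (mod 11): since gcd(39, 11) = 1, we get a unique residue mod 429.
    Write x = 3 + 39·t and substitute into x ≡ 2 (mod 11): 39·t ≡ 2 − 3 = -1 (mod 11).
    Reduce coefficients mod 11: 6·t ≡ 10 (mod 11).
    The inverse of 6 mod 11 is 2 (since 6·2 = 12 = 1·11 + 1), so t ≡ 2·10 = 20 ≡ 9 (mod 11).
    Then x = 3 + 39·9 = 354, valid modulo lcm(39, 11) = 429: x ≡ 354 (mod 429).
Verify: 354 mod 13 = 3 ✓, 354 mod 3 = 0 ✓, 354 mod 11 = 2 ✓.

x ≡ 354 (mod 429).


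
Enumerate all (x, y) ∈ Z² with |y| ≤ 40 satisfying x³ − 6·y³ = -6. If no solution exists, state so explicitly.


The equation is x³ - 6y³ = -6. For fixed y, x³ = 6·y³ − 6, so a solution requires the RHS to be a perfect cube.
Strategy: iterate y from -40 to 40, compute RHS = 6·y³ − 6, and check whether it is a (positive or negative) perfect cube.
Check small values of y:
  y = 0: RHS = -6 is not a perfect cube.
  y = 1: RHS = 0 = (0)³ ⇒ x = 0 works.
  y = -1: RHS = -12 is not a perfect cube.
  y = 2: RHS = 42 is not a perfect cube.
  y = -2: RHS = -54 is not a perfect cube.
  y = 3: RHS = 156 is not a perfect cube.
  y = -3: RHS = -168 is not a perfect cube.
Continuing the search up to |y| = 40 finds no further solutions beyond those listed.
Collected solutions: (0, 1).

Solutions (with |y| ≤ 40): (0, 1).


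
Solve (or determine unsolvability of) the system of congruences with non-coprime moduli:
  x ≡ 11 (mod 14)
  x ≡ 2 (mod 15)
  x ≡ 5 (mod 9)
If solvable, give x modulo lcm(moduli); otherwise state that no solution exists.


Moduli 14, 15, 9 are not pairwise coprime, so CRT works modulo lcm(m_i) when all pairwise compatibility conditions hold.
Pairwise compatibility: gcd(m_i, m_j) must divide a_i - a_j for every pair.
Merge one congruence at a time:
  Start: x ≡ 11 (mod 14).
  Combine with x ≡ 2 (mod 15): gcd(14, 15) = 1; 2 - 11 = -9, which IS divisible by 1, so compatible.
    Write x = 11 + 14·t and substitute into x ≡ 2 (mod 15): 14·t ≡ 2 − 11 = -9 (mod 15).
    Reduce coefficients mod 15: 14·t ≡ 6 (mod 15).
    The inverse of 14 mod 15 is 14 (since 14·14 = 196 = 13·15 + 1), so t ≡ 14·6 = 84 ≡ 9 (mod 15).
    Then x = 11 + 14·9 = 137, valid modulo lcm(14, 15) = 210: x ≡ 137 (mod 210).
  Combine with x ≡ 5 (mod 9): gcd(210, 9) = 3; 5 - 137 = -132, which IS divisible by 3, so compatible.
    Write x = 137 + 210·t and substitute into x ≡ 5 (mod 9): 210·t ≡ 5 − 137 = -132 (mod 9).
    Divide the congruence (and modulus) by g = 3: 70·t ≡ -44 (mod 3).
    Reduce coefficients mod 3: 1·t ≡ 1 (mod 3).
    So t ≡ 1 (mod 3).
    Then x = 137 + 210·1 = 347, valid modulo lcm(210, 9) = 630: x ≡ 347 (mod 630).
Verify: 347 mod 14 = 11, 347 mod 15 = 2, 347 mod 9 = 5.

x ≡ 347 (mod 630).


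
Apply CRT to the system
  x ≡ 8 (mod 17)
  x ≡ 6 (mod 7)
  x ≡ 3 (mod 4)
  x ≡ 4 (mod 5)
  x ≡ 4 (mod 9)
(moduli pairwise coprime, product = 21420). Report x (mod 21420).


Product of moduli M = 17 · 7 · 4 · 5 · 9 = 21420.
Merge one congruence at a time:
  Start: x ≡ 8 (mod 17).
  Combine with x ≡ 6 (mod 7); new modulus lcm = 119.
    Write x = 8 + 17·t and substitute into x ≡ 6 (mod 7): 17·t ≡ 6 − 8 = -2 (mod 7).
    Reduce coefficients mod 7: 3·t ≡ 5 (mod 7).
    The inverse of 3 mod 7 is 5 (since 3·5 = 15 = 2·7 + 1), so t ≡ 5·5 = 25 ≡ 4 (mod 7).
    Then x = 8 + 17·4 = 76, valid modulo lcm(17, 7) = 119: x ≡ 76 (mod 119).
  Combine with x ≡ 3 (mod 4); new modulus lcm = 476.
    Write x = 76 + 119·t and substitute into x ≡ 3 (mod 4): 119·t ≡ 3 − 76 = -73 (mod 4).
    Reduce coefficients mod 4: 3·t ≡ 3 (mod 4).
    The inverse of 3 mod 4 is 3 (since 3·3 = 9 = 2·4 + 1), so t ≡ 3·3 = 9 ≡ 1 (mod 4).
    Then x = 76 + 119·1 = 195, valid modulo lcm(119, 4) = 476: x ≡ 195 (mod 476).
  Combine with x ≡ 4 (mod 5); new modulus lcm = 2380.
    Write x = 195 + 476·t and substitute into x ≡ 4 (mod 5): 476·t ≡ 4 − 195 = -191 (mod 5).
    Reduce coefficients mod 5: 1·t ≡ 4 (mod 5).
    So t ≡ 4 (mod 5).
    Then x = 195 + 476·4 = 2099, valid modulo lcm(476, 5) = 2380: x ≡ 2099 (mod 2380).
  Combine with x ≡ 4 (mod 9); new modulus lcm = 21420.
    Write x = 2099 + 2380·t and substitute into x ≡ 4 (mod 9): 2380·t ≡ 4 − 2099 = -2095 (mod 9).
    Reduce coefficients mod 9: 4·t ≡ 2 (mod 9).
    The inverse of 4 mod 9 is 7 (since 4·7 = 28 = 3·9 + 1), so t ≡ 7·2 = 14 ≡ 5 (mod 9).
    Then x = 2099 + 2380·5 = 13999, valid modulo lcm(2380, 9) = 21420: x ≡ 13999 (mod 21420).
Verify against each original: 13999 mod 17 = 8, 13999 mod 7 = 6, 13999 mod 4 = 3, 13999 mod 5 = 4, 13999 mod 9 = 4.

x ≡ 13999 (mod 21420).


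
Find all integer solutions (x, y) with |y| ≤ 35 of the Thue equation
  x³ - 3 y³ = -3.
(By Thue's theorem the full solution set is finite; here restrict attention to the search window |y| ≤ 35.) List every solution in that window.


The equation is x³ - 3y³ = -3. For fixed y, x³ = 3·y³ − 3, so a solution requires the RHS to be a perfect cube.
Strategy: iterate y from -35 to 35, compute RHS = 3·y³ − 3, and check whether it is a (positive or negative) perfect cube.
Check small values of y:
  y = 0: RHS = -3 is not a perfect cube.
  y = 1: RHS = 0 = (0)³ ⇒ x = 0 works.
  y = -1: RHS = -6 is not a perfect cube.
  y = 2: RHS = 21 is not a perfect cube.
  y = -2: RHS = -27 = (-3)³ ⇒ x = -3 works.
  y = 3: RHS = 78 is not a perfect cube.
  y = -3: RHS = -84 is not a perfect cube.
Continuing the search up to |y| = 35 finds no further solutions beyond those listed.
Collected solutions: (0, 1), (-3, -2).

Solutions (with |y| ≤ 35): (0, 1), (-3, -2).


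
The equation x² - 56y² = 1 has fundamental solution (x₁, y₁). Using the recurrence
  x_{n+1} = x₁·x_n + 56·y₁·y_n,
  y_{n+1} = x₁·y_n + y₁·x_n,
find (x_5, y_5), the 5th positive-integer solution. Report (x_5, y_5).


Step 1: Find the fundamental solution (x₁, y₁) of x² - 56y² = 1.
  Expand √56 as a continued fraction. a₀ = ⌊√56⌋ = 7; iterate m_{k+1} = d_k·a_k − m_k, d_{k+1} = (56 − m_{k+1}²)/d_k, a_{k+1} = ⌊(a₀ + m_{k+1})/d_{k+1}⌋ (starting m₀ = 0, d₀ = 1), with convergents p_k = a_k·p_{k-1} + p_{k-2}, q_k = a_k·q_{k-1} + q_{k-2} (p₋₁ = 1, q₋₁ = 0):
  k = 0: a₀ = 7; p₀/q₀ = 7/1; p₀² − 56·q₀² = 49 − 56 = -7.
  k = 1: m = 7, d = 7, a = ⌊(7 + 7)/7⌋ = 2; p/q = (2·7 + 1)/(2·1 + 0) = 15/2; p² − 56·q² = 225 − 224 = 1.
  The first convergent with p² − 56·q² = 1 gives the fundamental solution (x₁, y₁) = (15, 2).
Step 2: Apply the recurrence (x_{n+1}, y_{n+1}) = (x₁x_n + 56y₁y_n, x₁y_n + y₁x_n) repeatedly.
  From (x_1, y_1) = (15, 2): x_2 = 15·15 + 56·2·2 = 449; y_2 = 15·2 + 2·15 = 60.
  From (x_2, y_2) = (449, 60): x_3 = 15·449 + 56·2·60 = 13455; y_3 = 15·60 + 2·449 = 1798.
  From (x_3, y_3) = (13455, 1798): x_4 = 15·13455 + 56·2·1798 = 403201; y_4 = 15·1798 + 2·13455 = 53880.
  From (x_4, y_4) = (403201, 53880): x_5 = 15·403201 + 56·2·53880 = 12082575; y_5 = 15·53880 + 2·403201 = 1614602.
Step 3: Verify x_5² - 56·y_5² = 145988618630625 - 145988618630624 = 1 (should be 1). ✓

(x_1, y_1) = (15, 2); (x_5, y_5) = (12082575, 1614602).


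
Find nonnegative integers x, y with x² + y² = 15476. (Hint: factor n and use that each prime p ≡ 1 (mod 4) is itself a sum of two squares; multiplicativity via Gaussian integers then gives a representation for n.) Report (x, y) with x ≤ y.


Step 1: Factor n = 15476 = 2^2 · 53 · 73.
Step 2: Check the mod-4 condition on each prime factor: 2 = 2 (special); 53 ≡ 1 (mod 4), exponent 1; 73 ≡ 1 (mod 4), exponent 1.
All primes ≡ 3 (mod 4) appear to even exponent (or don't appear), so by the two-squares theorem n IS expressible as a sum of two squares.
Step 3: Build a representation. Group n = k² · m with k = 2 and m = 53 · 73 = 3869 (a product of primes ≡ 1 (mod 4)); a representation of m scales to one of n via (k·x)² + (k·y)² = k²(x² + y²). Each prime p ≡ 1 (mod 4) is itself a sum of two squares; find a² by testing p − a² for a perfect square:
  53: 53 − 1² = 52, 53 − 2² = 49 = 7² ⇒ 53 = 2² + 7².
  73: 73 − 1² = 72, 73 − 2² = 69, 73 − 3² = 64 = 8² ⇒ 73 = 3² + 8².
  Combine using the Brahmagupta–Fibonacci identity (a² + b²)(c² + d²) = (ac − bd)² + (ad + bc)² = (ac + bd)² + (ad − bc)²:
  53 · 73 = 3869: from (2² + 7²)(3² + 8²), take (2·3 − 7·8, 2·8 + 7·3) = (6 − 56, 16 + 21) = (-50, 37); dropping signs (only squares matter) gives (50, 37); check 50² + 37² = 2500 + 1369 = 3869 ✓.
  Scale by k = 2: (2·50, 2·37) = (100, 74).
Step 4: Order so x ≤ y and verify: 74² + 100² = 5476 + 10000 = 15476 = n. ✓

n = 15476 = 74² + 100² (one valid representation with x ≤ y).


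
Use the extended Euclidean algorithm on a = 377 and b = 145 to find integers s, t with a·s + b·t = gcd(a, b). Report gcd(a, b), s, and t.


Euclidean algorithm on (377, 145) — divide until remainder is 0:
  377 = 2 · 145 + 87
  145 = 1 · 87 + 58
  87 = 1 · 58 + 29
  58 = 2 · 29 + 0
gcd(377, 145) = 29.
Track Bezout coefficients alongside the remainders: start with r₀ = 377 = a·1 + b·0 (s = 1, t = 0) and r₁ = 145 = a·0 + b·1 (s = 0, t = 1); each new remainder r_{k+1} = r_{k-1} − q_k·r_k inherits s_{k+1} = s_{k-1} − q_k·s_k, t_{k+1} = t_{k-1} − q_k·t_k, so r_k = a·s_k + b·t_k at every step:
  q = 2: r = 87, s = 1 − 2·0 = 1, t = 0 − 2·1 = -2  (check: 377·1 + 145·(-2) = 87)
  q = 1: r = 58, s = 0 − 1·1 = -1, t = 1 − 1·(-2) = 3  (check: 377·(-1) + 145·3 = 58)
  q = 1: r = 29, s = 1 − 1·(-1) = 2, t = -2 − 1·3 = -5  (check: 377·2 + 145·(-5) = 29)
The row with r = 29 (the gcd) gives the Bezout coefficients s = 2, t = -5.
Result: 377 · (2) + 145 · (-5) = 29.

gcd(377, 145) = 29; s = 2, t = -5 (check: 377·2 + 145·(-5) = 29).


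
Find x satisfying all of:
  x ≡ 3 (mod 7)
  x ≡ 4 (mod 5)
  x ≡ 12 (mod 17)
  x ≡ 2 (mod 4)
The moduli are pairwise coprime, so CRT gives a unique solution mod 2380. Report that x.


Product of moduli M = 7 · 5 · 17 · 4 = 2380.
Merge one congruence at a time:
  Start: x ≡ 3 (mod 7).
  Combine with x ≡ 4 (mod 5); new modulus lcm = 35.
    Write x = 3 + 7·t and substitute into x ≡ 4 (mod 5): 7·t ≡ 4 − 3 = 1 (mod 5).
    Reduce coefficients mod 5: 2·t ≡ 1 (mod 5).
    The inverse of 2 mod 5 is 3 (since 2·3 = 6 = 1·5 + 1), so t ≡ 3·1 = 3 ≡ 3 (mod 5).
    Then x = 3 + 7·3 = 24, valid modulo lcm(7, 5) = 35: x ≡ 24 (mod 35).
  Combine with x ≡ 12 (mod 17); new modulus lcm = 595.
    Write x = 24 + 35·t and substitute into x ≡ 12 (mod 17): 35·t ≡ 12 − 24 = -12 (mod 17).
    Reduce coefficients mod 17: 1·t ≡ 5 (mod 17).
    So t ≡ 5 (mod 17).
    Then x = 24 + 35·5 = 199, valid modulo lcm(35, 17) = 595: x ≡ 199 (mod 595).
  Combine with x ≡ 2 (mod 4); new modulus lcm = 2380.
    Write x = 199 + 595·t and substitute into x ≡ 2 (mod 4): 595·t ≡ 2 − 199 = -197 (mod 4).
    Reduce coefficients mod 4: 3·t ≡ 3 (mod 4).
    The inverse of 3 mod 4 is 3 (since 3·3 = 9 = 2·4 + 1), so t ≡ 3·3 = 9 ≡ 1 (mod 4).
    Then x = 199 + 595·1 = 794, valid modulo lcm(595, 4) = 2380: x ≡ 794 (mod 2380).
Verify against each original: 794 mod 7 = 3, 794 mod 5 = 4, 794 mod 17 = 12, 794 mod 4 = 2.

x ≡ 794 (mod 2380).


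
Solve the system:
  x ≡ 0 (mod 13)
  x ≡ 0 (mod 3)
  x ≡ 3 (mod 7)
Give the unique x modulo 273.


Moduli 13, 3, 7 are pairwise coprime; by CRT there is a unique solution modulo M = 13 · 3 · 7 = 273.
Solve pairwise, accumulating the modulus:
  Start with x ≡ 0 (mod 13).
  Combine with x ≡ 0 (mod 3): since gcd(13, 3) = 1, we get a unique residue mod 39.
    Write x = 0 + 13·t and substitute into x ≡ 0 (mod 3): 13·t ≡ 0 − 0 = 0 (mod 3).
    Reduce coefficients mod 3: 1·t ≡ 0 (mod 3).
    So t ≡ 0 (mod 3).
    Then x = 0 + 13·0 = 0, valid modulo lcm(13, 3) = 39: x ≡ 0 (mod 39).
  Combine with x ≡ 3 (mod 7): since gcd(39, 7) = 1, we get a unique residue mod 273.
    Write x = 0 + 39·t and substitute into x ≡ 3 (mod 7): 39·t ≡ 3 − 0 = 3 (mod 7).
    Reduce coefficients mod 7: 4·t ≡ 3 (mod 7).
    The inverse of 4 mod 7 is 2 (since 4·2 = 8 = 1·7 + 1), so t ≡ 2·3 = 6 ≡ 6 (mod 7).
    Then x = 0 + 39·6 = 234, valid modulo lcm(39, 7) = 273: x ≡ 234 (mod 273).
Verify: 234 mod 13 = 0 ✓, 234 mod 3 = 0 ✓, 234 mod 7 = 3 ✓.

x ≡ 234 (mod 273).


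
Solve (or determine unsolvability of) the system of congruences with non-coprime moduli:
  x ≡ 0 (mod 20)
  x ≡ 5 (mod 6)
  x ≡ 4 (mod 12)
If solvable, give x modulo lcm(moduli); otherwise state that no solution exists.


Moduli 20, 6, 12 are not pairwise coprime, so CRT works modulo lcm(m_i) when all pairwise compatibility conditions hold.
Pairwise compatibility: gcd(m_i, m_j) must divide a_i - a_j for every pair.
Merge one congruence at a time:
  Start: x ≡ 0 (mod 20).
  Combine with x ≡ 5 (mod 6): gcd(20, 6) = 2, and 5 - 0 = 5 is NOT divisible by 2.
    ⇒ system is inconsistent (no integer solution).

No solution (the system is inconsistent).


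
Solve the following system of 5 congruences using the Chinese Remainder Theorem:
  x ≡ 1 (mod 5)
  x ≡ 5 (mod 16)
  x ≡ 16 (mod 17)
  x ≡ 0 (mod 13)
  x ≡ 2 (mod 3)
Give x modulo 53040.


Product of moduli M = 5 · 16 · 17 · 13 · 3 = 53040.
Merge one congruence at a time:
  Start: x ≡ 1 (mod 5).
  Combine with x ≡ 5 (mod 16); new modulus lcm = 80.
    Write x = 1 + 5·t and substitute into x ≡ 5 (mod 16): 5·t ≡ 5 − 1 = 4 (mod 16).
    The inverse of 5 mod 16 is 13 (since 5·13 = 65 = 4·16 + 1), so t ≡ 13·4 = 52 ≡ 4 (mod 16).
    Then x = 1 + 5·4 = 21, valid modulo lcm(5, 16) = 80: x ≡ 21 (mod 80).
  Combine with x ≡ 16 (mod 17); new modulus lcm = 1360.
    Write x = 21 + 80·t and substitute into x ≡ 16 (mod 17): 80·t ≡ 16 − 21 = -5 (mod 17).
    Reduce coefficients mod 17: 12·t ≡ 12 (mod 17).
    The inverse of 12 mod 17 is 10 (since 12·10 = 120 = 7·17 + 1), so t ≡ 10·12 = 120 ≡ 1 (mod 17).
    Then x = 21 + 80·1 = 101, valid modulo lcm(80, 17) = 1360: x ≡ 101 (mod 1360).
  Combine with x ≡ 0 (mod 13); new modulus lcm = 17680.
    Write x = 101 + 1360·t and substitute into x ≡ 0 (mod 13): 1360·t ≡ 0 − 101 = -101 (mod 13).
    Reduce coefficients mod 13: 8·t ≡ 3 (mod 13).
    The inverse of 8 mod 13 is 5 (since 8·5 = 40 = 3·13 + 1), so t ≡ 5·3 = 15 ≡ 2 (mod 13).
    Then x = 101 + 1360·2 = 2821, valid modulo lcm(1360, 13) = 17680: x ≡ 2821 (mod 17680).
  Combine with x ≡ 2 (mod 3); new modulus lcm = 53040.
    Write x = 2821 + 17680·t and substitute into x ≡ 2 (mod 3): 17680·t ≡ 2 − 2821 = -2819 (mod 3).
    Reduce coefficients mod 3: 1·t ≡ 1 (mod 3).
    So t ≡ 1 (mod 3).
    Then x = 2821 + 17680·1 = 20501, valid modulo lcm(17680, 3) = 53040: x ≡ 20501 (mod 53040).
Verify against each original: 20501 mod 5 = 1, 20501 mod 16 = 5, 20501 mod 17 = 16, 20501 mod 13 = 0, 20501 mod 3 = 2.

x ≡ 20501 (mod 53040).


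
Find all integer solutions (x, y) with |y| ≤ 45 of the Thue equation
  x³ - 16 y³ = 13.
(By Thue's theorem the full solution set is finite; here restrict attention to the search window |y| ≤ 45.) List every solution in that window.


The equation is x³ - 16y³ = 13. For fixed y, x³ = 16·y³ + 13, so a solution requires the RHS to be a perfect cube.
Strategy: iterate y from -45 to 45, compute RHS = 16·y³ + 13, and check whether it is a (positive or negative) perfect cube.
Check small values of y:
  y = 0: RHS = 13 is not a perfect cube.
  y = 1: RHS = 29 is not a perfect cube.
  y = -1: RHS = -3 is not a perfect cube.
  y = 2: RHS = 141 is not a perfect cube.
  y = -2: RHS = -115 is not a perfect cube.
  y = 3: RHS = 445 is not a perfect cube.
  y = -3: RHS = -419 is not a perfect cube.
Continuing the search up to |y| = 45 finds no solutions either.
No (x, y) in the scanned range satisfies the equation.

No integer solutions with |y| ≤ 45.


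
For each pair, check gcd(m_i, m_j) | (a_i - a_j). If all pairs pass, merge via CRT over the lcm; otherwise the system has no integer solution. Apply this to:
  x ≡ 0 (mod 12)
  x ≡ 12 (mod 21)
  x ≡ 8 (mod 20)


Moduli 12, 21, 20 are not pairwise coprime, so CRT works modulo lcm(m_i) when all pairwise compatibility conditions hold.
Pairwise compatibility: gcd(m_i, m_j) must divide a_i - a_j for every pair.
Merge one congruence at a time:
  Start: x ≡ 0 (mod 12).
  Combine with x ≡ 12 (mod 21): gcd(12, 21) = 3; 12 - 0 = 12, which IS divisible by 3, so compatible.
    Write x = 0 + 12·t and substitute into x ≡ 12 (mod 21): 12·t ≡ 12 − 0 = 12 (mod 21).
    Divide the congruence (and modulus) by g = 3: 4·t ≡ 4 (mod 7).
    The inverse of 4 mod 7 is 2 (since 4·2 = 8 = 1·7 + 1), so t ≡ 2·4 = 8 ≡ 1 (mod 7).
    Then x = 0 + 12·1 = 12, valid modulo lcm(12, 21) = 84: x ≡ 12 (mod 84).
  Combine with x ≡ 8 (mod 20): gcd(84, 20) = 4; 8 - 12 = -4, which IS divisible by 4, so compatible.
    Write x = 12 + 84·t and substitute into x ≡ 8 (mod 20): 84·t ≡ 8 − 12 = -4 (mod 20).
    Divide the congruence (and modulus) by g = 4: 21·t ≡ -1 (mod 5).
    Reduce coefficients mod 5: 1·t ≡ 4 (mod 5).
    So t ≡ 4 (mod 5).
    Then x = 12 + 84·4 = 348, valid modulo lcm(84, 20) = 420: x ≡ 348 (mod 420).
Verify: 348 mod 12 = 0, 348 mod 21 = 12, 348 mod 20 = 8.

x ≡ 348 (mod 420).


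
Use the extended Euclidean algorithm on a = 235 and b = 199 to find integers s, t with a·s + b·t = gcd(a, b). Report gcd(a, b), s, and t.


Euclidean algorithm on (235, 199) — divide until remainder is 0:
  235 = 1 · 199 + 36
  199 = 5 · 36 + 19
  36 = 1 · 19 + 17
  19 = 1 · 17 + 2
  17 = 8 · 2 + 1
  2 = 2 · 1 + 0
gcd(235, 199) = 1.
Track Bezout coefficients alongside the remainders: start with r₀ = 235 = a·1 + b·0 (s = 1, t = 0) and r₁ = 199 = a·0 + b·1 (s = 0, t = 1); each new remainder r_{k+1} = r_{k-1} − q_k·r_k inherits s_{k+1} = s_{k-1} − q_k·s_k, t_{k+1} = t_{k-1} − q_k·t_k, so r_k = a·s_k + b·t_k at every step:
  q = 1: r = 36, s = 1 − 1·0 = 1, t = 0 − 1·1 = -1  (check: 235·1 + 199·(-1) = 36)
  q = 5: r = 19, s = 0 − 5·1 = -5, t = 1 − 5·(-1) = 6  (check: 235·(-5) + 199·6 = 19)
  q = 1: r = 17, s = 1 − 1·(-5) = 6, t = -1 − 1·6 = -7  (check: 235·6 + 199·(-7) = 17)
  q = 1: r = 2, s = -5 − 1·6 = -11, t = 6 − 1·(-7) = 13  (check: 235·(-11) + 199·13 = 2)
  q = 8: r = 1, s = 6 − 8·(-11) = 94, t = -7 − 8·13 = -111  (check: 235·94 + 199·(-111) = 1)
The row with r = 1 (the gcd) gives the Bezout coefficients s = 94, t = -111.
Result: 235 · (94) + 199 · (-111) = 1.

gcd(235, 199) = 1; s = 94, t = -111 (check: 235·94 + 199·(-111) = 1).


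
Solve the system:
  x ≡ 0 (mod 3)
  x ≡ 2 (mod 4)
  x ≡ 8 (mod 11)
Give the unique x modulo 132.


Moduli 3, 4, 11 are pairwise coprime; by CRT there is a unique solution modulo M = 3 · 4 · 11 = 132.
Solve pairwise, accumulating the modulus:
  Start with x ≡ 0 (mod 3).
  Combine with x ≡ 2 (mod 4): since gcd(3, 4) = 1, we get a unique residue mod 12.
    Write x = 0 + 3·t and substitute into x ≡ 2 (mod 4): 3·t ≡ 2 − 0 = 2 (mod 4).
    The inverse of 3 mod 4 is 3 (since 3·3 = 9 = 2·4 + 1), so t ≡ 3·2 = 6 ≡ 2 (mod 4).
    Then x = 0 + 3·2 = 6, valid modulo lcm(3, 4) = 12: x ≡ 6 (mod 12).
  Combine with x ≡ 8 (mod 11): since gcd(12, 11) = 1, we get a unique residue mod 132.
    Write x = 6 + 12·t and substitute into x ≡ 8 (mod 11): 12·t ≡ 8 − 6 = 2 (mod 11).
    Reduce coefficients mod 11: 1·t ≡ 2 (mod 11).
    So t ≡ 2 (mod 11).
    Then x = 6 + 12·2 = 30, valid modulo lcm(12, 11) = 132: x ≡ 30 (mod 132).
Verify: 30 mod 3 = 0 ✓, 30 mod 4 = 2 ✓, 30 mod 11 = 8 ✓.

x ≡ 30 (mod 132).


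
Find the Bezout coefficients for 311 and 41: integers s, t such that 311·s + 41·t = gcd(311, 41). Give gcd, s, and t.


Euclidean algorithm on (311, 41) — divide until remainder is 0:
  311 = 7 · 41 + 24
  41 = 1 · 24 + 17
  24 = 1 · 17 + 7
  17 = 2 · 7 + 3
  7 = 2 · 3 + 1
  3 = 3 · 1 + 0
gcd(311, 41) = 1.
Track Bezout coefficients alongside the remainders: start with r₀ = 311 = a·1 + b·0 (s = 1, t = 0) and r₁ = 41 = a·0 + b·1 (s = 0, t = 1); each new remainder r_{k+1} = r_{k-1} − q_k·r_k inherits s_{k+1} = s_{k-1} − q_k·s_k, t_{k+1} = t_{k-1} − q_k·t_k, so r_k = a·s_k + b·t_k at every step:
  q = 7: r = 24, s = 1 − 7·0 = 1, t = 0 − 7·1 = -7  (check: 311·1 + 41·(-7) = 24)
  q = 1: r = 17, s = 0 − 1·1 = -1, t = 1 − 1·(-7) = 8  (check: 311·(-1) + 41·8 = 17)
  q = 1: r = 7, s = 1 − 1·(-1) = 2, t = -7 − 1·8 = -15  (check: 311·2 + 41·(-15) = 7)
  q = 2: r = 3, s = -1 − 2·2 = -5, t = 8 − 2·(-15) = 38  (check: 311·(-5) + 41·38 = 3)
  q = 2: r = 1, s = 2 − 2·(-5) = 12, t = -15 − 2·38 = -91  (check: 311·12 + 41·(-91) = 1)
The row with r = 1 (the gcd) gives the Bezout coefficients s = 12, t = -91.
Result: 311 · (12) + 41 · (-91) = 1.

gcd(311, 41) = 1; s = 12, t = -91 (check: 311·12 + 41·(-91) = 1).


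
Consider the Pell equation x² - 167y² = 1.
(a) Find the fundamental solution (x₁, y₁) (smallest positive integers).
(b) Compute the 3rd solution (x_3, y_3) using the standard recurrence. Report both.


Step 1: Find the fundamental solution (x₁, y₁) of x² - 167y² = 1.
  Expand √167 as a continued fraction. a₀ = ⌊√167⌋ = 12; iterate m_{k+1} = d_k·a_k − m_k, d_{k+1} = (167 − m_{k+1}²)/d_k, a_{k+1} = ⌊(a₀ + m_{k+1})/d_{k+1}⌋ (starting m₀ = 0, d₀ = 1), with convergents p_k = a_k·p_{k-1} + p_{k-2}, q_k = a_k·q_{k-1} + q_{k-2} (p₋₁ = 1, q₋₁ = 0):
  k = 0: a₀ = 12; p₀/q₀ = 12/1; p₀² − 167·q₀² = 144 − 167 = -23.
  k = 1: m = 12, d = 23, a = ⌊(12 + 12)/23⌋ = 1; p/q = (1·12 + 1)/(1·1 + 0) = 13/1; p² − 167·q² = 169 − 167 = 2.
  k = 2: m = 11, d = 2, a = ⌊(12 + 11)/2⌋ = 11; p/q = (11·13 + 12)/(11·1 + 1) = 155/12; p² − 167·q² = 24025 − 24048 = -23.
  k = 3: m = 11, d = 23, a = ⌊(12 + 11)/23⌋ = 1; p/q = (1·155 + 13)/(1·12 + 1) = 168/13; p² − 167·q² = 28224 − 28223 = 1.
  The first convergent with p² − 167·q² = 1 gives the fundamental solution (x₁, y₁) = (168, 13).
Step 2: Apply the recurrence (x_{n+1}, y_{n+1}) = (x₁x_n + 167y₁y_n, x₁y_n + y₁x_n) repeatedly.
  From (x_1, y_1) = (168, 13): x_2 = 168·168 + 167·13·13 = 56447; y_2 = 168·13 + 13·168 = 4368.
  From (x_2, y_2) = (56447, 4368): x_3 = 168·56447 + 167·13·4368 = 18966024; y_3 = 168·4368 + 13·56447 = 1467635.
Step 3: Verify x_3² - 167·y_3² = 359710066368576 - 359710066368575 = 1 (should be 1). ✓

(x_1, y_1) = (168, 13); (x_3, y_3) = (18966024, 1467635).


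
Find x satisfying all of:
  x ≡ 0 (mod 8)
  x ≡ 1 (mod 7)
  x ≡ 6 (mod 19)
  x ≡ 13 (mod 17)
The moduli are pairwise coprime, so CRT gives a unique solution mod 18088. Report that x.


Product of moduli M = 8 · 7 · 19 · 17 = 18088.
Merge one congruence at a time:
  Start: x ≡ 0 (mod 8).
  Combine with x ≡ 1 (mod 7); new modulus lcm = 56.
    Write x = 0 + 8·t and substitute into x ≡ 1 (mod 7): 8·t ≡ 1 − 0 = 1 (mod 7).
    Reduce coefficients mod 7: 1·t ≡ 1 (mod 7).
    So t ≡ 1 (mod 7).
    Then x = 0 + 8·1 = 8, valid modulo lcm(8, 7) = 56: x ≡ 8 (mod 56).
  Combine with x ≡ 6 (mod 19); new modulus lcm = 1064.
    Write x = 8 + 56·t and substitute into x ≡ 6 (mod 19): 56·t ≡ 6 − 8 = -2 (mod 19).
    Reduce coefficients mod 19: 18·t ≡ 17 (mod 19).
    The inverse of 18 mod 19 is 18 (since 18·18 = 324 = 17·19 + 1), so t ≡ 18·17 = 306 ≡ 2 (mod 19).
    Then x = 8 + 56·2 = 120, valid modulo lcm(56, 19) = 1064: x ≡ 120 (mod 1064).
  Combine with x ≡ 13 (mod 17); new modulus lcm = 18088.
    Write x = 120 + 1064·t and substitute into x ≡ 13 (mod 17): 1064·t ≡ 13 − 120 = -107 (mod 17).
    Reduce coefficients mod 17: 10·t ≡ 12 (mod 17).
    The inverse of 10 mod 17 is 12 (since 10·12 = 120 = 7·17 + 1), so t ≡ 12·12 = 144 ≡ 8 (mod 17).
    Then x = 120 + 1064·8 = 8632, valid modulo lcm(1064, 17) = 18088: x ≡ 8632 (mod 18088).
Verify against each original: 8632 mod 8 = 0, 8632 mod 7 = 1, 8632 mod 19 = 6, 8632 mod 17 = 13.

x ≡ 8632 (mod 18088).
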